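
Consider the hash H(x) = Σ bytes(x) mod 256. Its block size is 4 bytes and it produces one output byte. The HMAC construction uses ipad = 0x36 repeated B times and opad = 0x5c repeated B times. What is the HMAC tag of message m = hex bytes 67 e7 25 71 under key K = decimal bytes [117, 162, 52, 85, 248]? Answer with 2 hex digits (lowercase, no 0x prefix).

0c

Key decimal bytes [117, 162, 52, 85, 248] = 75 a2 34 55 f8 is 5 bytes > B = 4, so hash it first: H(key) = 98, then zero-pad to 4 bytes: K' = 98 00 00 00.
K' ⊕ ipad = ae 36 36 36.  K' ⊕ opad = c4 5c 5c 5c.
Inner input = (K'⊕ipad) ∥ m = ae 36 36 36 ∥ 67 e7 25 71.
Inner hash: sum = 174+54+54+54+103+231+37+113 = 820; mod 256 = 52 → 34.
Outer input = (K'⊕opad) ∥ inner = c4 5c 5c 5c ∥ 34.
Outer hash (tag): sum = 196+92+92+92+52 = 524; mod 256 = 12 → 0c.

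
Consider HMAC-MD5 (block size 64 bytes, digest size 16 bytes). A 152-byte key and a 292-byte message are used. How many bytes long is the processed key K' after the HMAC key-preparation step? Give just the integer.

64

Key is 152 > 64 bytes, so it is hashed to 16 bytes then zero-padded to 64: |K'| = 64.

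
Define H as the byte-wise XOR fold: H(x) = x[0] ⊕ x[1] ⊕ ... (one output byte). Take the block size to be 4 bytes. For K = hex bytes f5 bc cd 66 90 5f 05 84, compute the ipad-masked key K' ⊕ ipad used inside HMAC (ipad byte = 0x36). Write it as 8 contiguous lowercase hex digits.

Key hex bytes f5 bc cd 66 90 5f 05 84 is 8 bytes > B = 4, so hash it first: H(key) = ac, then zero-pad to 4 bytes: K' = ac 00 00 00.
XOR each byte with 0x36: ac⊕36=9a, 00⊕36=36, 00⊕36=36, 00⊕36=36.

9a363636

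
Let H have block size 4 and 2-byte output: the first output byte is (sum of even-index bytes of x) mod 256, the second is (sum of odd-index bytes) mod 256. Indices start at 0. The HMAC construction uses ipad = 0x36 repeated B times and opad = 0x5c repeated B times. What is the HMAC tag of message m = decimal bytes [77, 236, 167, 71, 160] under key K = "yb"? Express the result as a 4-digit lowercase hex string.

9a57

Key "yb" = 79 62 is 2 bytes ≤ B = 4; zero-pad to 4 bytes: K' = 79 62 00 00.
K' ⊕ ipad = 4f 54 36 36.  K' ⊕ opad = 25 3e 5c 5c.
Inner input = (K'⊕ipad) ∥ m = 4f 54 36 36 ∥ 4d ec a7 47 a0.
Inner hash: even-index sum = 537 mod 256 = 25; odd-index sum = 445 mod 256 = 189 → 19 bd.
Outer input = (K'⊕opad) ∥ inner = 25 3e 5c 5c ∥ 19 bd.
Outer hash (tag): even-index sum = 154 mod 256 = 154; odd-index sum = 343 mod 256 = 87 → 9a 57.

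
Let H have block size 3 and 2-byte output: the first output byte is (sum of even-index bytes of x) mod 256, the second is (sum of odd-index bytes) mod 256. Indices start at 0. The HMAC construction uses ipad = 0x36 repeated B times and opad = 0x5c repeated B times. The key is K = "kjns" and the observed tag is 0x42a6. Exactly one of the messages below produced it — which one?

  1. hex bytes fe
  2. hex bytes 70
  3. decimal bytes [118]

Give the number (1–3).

Key "kjns" = 6b 6a 6e 73 is 4 bytes > B = 3, so hash it first: H(key) = d9 dd, then zero-pad to 3 bytes: K' = d9 dd 00.
K' ⊕ ipad = ef eb 36; K' ⊕ opad = 85 81 5c.
m1: inner = H(ef eb 36 fe) = 25 e9; tag = H(85 81 5c 25 e9) = caa6
m2: inner = H(ef eb 36 70) = 25 5b; tag = H(85 81 5c 25 5b) = 3ca6
m3: inner = H(ef eb 36 76) = 25 61; tag = H(85 81 5c 25 61) = 42a6 ← matches

3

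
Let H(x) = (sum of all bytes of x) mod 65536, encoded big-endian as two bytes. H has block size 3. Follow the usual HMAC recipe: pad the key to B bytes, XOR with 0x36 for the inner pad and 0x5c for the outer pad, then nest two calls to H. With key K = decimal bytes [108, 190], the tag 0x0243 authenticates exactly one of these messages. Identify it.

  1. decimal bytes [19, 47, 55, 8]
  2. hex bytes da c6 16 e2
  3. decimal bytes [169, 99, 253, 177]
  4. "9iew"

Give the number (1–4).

Key decimal bytes [108, 190] = 6c be is 2 bytes ≤ B = 3; zero-pad to 3 bytes: K' = 6c be 00.
K' ⊕ ipad = 5a 88 36; K' ⊕ opad = 30 e2 5c.
m1: inner = H(5a 88 36 13 2f 37 08) = 01 99; tag = H(30 e2 5c 01 99) = 0208
m2: inner = H(5a 88 36 da c6 16 e2) = 03 b0; tag = H(30 e2 5c 03 b0) = 0221
m3: inner = H(5a 88 36 a9 63 fd b1) = 03 d2; tag = H(30 e2 5c 03 d2) = 0243 ← matches
m4: inner = H(5a 88 36 39 69 65 77) = 02 96; tag = H(30 e2 5c 02 96) = 0206

3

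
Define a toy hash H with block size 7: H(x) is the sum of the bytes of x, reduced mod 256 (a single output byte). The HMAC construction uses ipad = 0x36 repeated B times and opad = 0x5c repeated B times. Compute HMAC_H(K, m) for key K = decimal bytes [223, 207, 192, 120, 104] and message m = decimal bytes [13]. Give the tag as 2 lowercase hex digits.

Key decimal bytes [223, 207, 192, 120, 104] = df cf c0 78 68 is 5 bytes ≤ B = 7; zero-pad to 7 bytes: K' = df cf c0 78 68 00 00.
K' ⊕ ipad = e9 f9 f6 4e 5e 36 36.  K' ⊕ opad = 83 93 9c 24 34 5c 5c.
Inner input = (K'⊕ipad) ∥ m = e9 f9 f6 4e 5e 36 36 ∥ 0d.
Inner hash: sum = 233+249+246+78+94+54+54+13 = 1021; mod 256 = 253 → fd.
Outer input = (K'⊕opad) ∥ inner = 83 93 9c 24 34 5c 5c ∥ fd.
Outer hash (tag): sum = 131+147+156+36+52+92+92+253 = 959; mod 256 = 191 → bf.

bf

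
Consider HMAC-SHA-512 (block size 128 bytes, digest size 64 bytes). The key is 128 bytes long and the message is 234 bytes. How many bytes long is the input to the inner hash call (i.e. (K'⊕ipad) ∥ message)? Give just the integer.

Key is 128 ≤ 128 bytes, zero-padded: |K'| = 128.
Inner input = (K'⊕ipad) ∥ m → 128 + 234 = 362 bytes.

362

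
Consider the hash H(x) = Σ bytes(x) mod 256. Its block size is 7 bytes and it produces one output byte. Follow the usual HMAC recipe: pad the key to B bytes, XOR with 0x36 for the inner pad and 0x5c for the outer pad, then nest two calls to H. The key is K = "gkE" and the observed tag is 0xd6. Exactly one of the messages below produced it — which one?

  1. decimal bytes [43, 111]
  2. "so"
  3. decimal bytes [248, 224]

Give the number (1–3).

2

Key "gkE" = 67 6b 45 is 3 bytes ≤ B = 7; zero-pad to 7 bytes: K' = 67 6b 45 00 00 00 00.
K' ⊕ ipad = 51 5d 73 36 36 36 36; K' ⊕ opad = 3b 37 19 5c 5c 5c 5c.
m1: inner = H(51 5d 73 36 36 36 36 2b 6f) = 93; tag = H(3b 37 19 5c 5c 5c 5c 93) = 8e
m2: inner = H(51 5d 73 36 36 36 36 73 6f) = db; tag = H(3b 37 19 5c 5c 5c 5c db) = d6 ← matches
m3: inner = H(51 5d 73 36 36 36 36 f8 e0) = d1; tag = H(3b 37 19 5c 5c 5c 5c d1) = cc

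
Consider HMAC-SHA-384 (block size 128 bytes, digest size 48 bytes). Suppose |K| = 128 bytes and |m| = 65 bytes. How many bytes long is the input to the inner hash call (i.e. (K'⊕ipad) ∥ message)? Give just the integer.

193

Key is 128 ≤ 128 bytes, zero-padded: |K'| = 128.
Inner input = (K'⊕ipad) ∥ m → 128 + 65 = 193 bytes.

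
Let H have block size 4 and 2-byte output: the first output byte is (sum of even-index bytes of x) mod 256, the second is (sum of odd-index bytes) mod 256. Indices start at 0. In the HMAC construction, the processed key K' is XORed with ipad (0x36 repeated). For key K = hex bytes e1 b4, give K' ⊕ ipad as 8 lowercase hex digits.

d7823636

Key hex bytes e1 b4 is 2 bytes ≤ B = 4; zero-pad to 4 bytes: K' = e1 b4 00 00.
XOR each byte with 0x36: e1⊕36=d7, b4⊕36=82, 00⊕36=36, 00⊕36=36.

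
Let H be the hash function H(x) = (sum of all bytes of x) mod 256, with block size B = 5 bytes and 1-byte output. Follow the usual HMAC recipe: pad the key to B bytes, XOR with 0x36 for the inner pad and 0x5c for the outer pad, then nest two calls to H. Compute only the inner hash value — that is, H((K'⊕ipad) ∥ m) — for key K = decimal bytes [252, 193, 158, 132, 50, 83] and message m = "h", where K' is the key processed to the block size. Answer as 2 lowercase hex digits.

92

Key decimal bytes [252, 193, 158, 132, 50, 83] = fc c1 9e 84 32 53 is 6 bytes > B = 5, so hash it first: H(key) = 64, then zero-pad to 5 bytes: K' = 64 00 00 00 00.
K' ⊕ ipad = 52 36 36 36 36.
Inner input = 52 36 36 36 36 ∥ 68.
Inner hash: sum = 82+54+54+54+54+104 = 402; mod 256 = 146 → 92.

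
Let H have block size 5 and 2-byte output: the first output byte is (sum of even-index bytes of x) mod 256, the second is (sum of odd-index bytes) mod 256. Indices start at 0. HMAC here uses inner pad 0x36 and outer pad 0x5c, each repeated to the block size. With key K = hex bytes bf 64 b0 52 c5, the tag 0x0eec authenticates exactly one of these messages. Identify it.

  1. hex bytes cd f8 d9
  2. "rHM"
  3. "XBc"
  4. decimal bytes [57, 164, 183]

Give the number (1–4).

4

Key hex bytes bf 64 b0 52 c5 is exactly B = 5 bytes: K' = bf 64 b0 52 c5.
K' ⊕ ipad = 89 52 86 64 f3; K' ⊕ opad = e3 38 ec 0e 99.
m1: inner = H(89 52 86 64 f3 cd f8 d9) = fa 5c; tag = H(e3 38 ec 0e 99 fa 5c) = c440
m2: inner = H(89 52 86 64 f3 72 48 4d) = 4a 75; tag = H(e3 38 ec 0e 99 4a 75) = dd90
m3: inner = H(89 52 86 64 f3 58 42 63) = 44 71; tag = H(e3 38 ec 0e 99 44 71) = d98a
m4: inner = H(89 52 86 64 f3 39 a4 b7) = a6 a6; tag = H(e3 38 ec 0e 99 a6 a6) = 0eec ← matches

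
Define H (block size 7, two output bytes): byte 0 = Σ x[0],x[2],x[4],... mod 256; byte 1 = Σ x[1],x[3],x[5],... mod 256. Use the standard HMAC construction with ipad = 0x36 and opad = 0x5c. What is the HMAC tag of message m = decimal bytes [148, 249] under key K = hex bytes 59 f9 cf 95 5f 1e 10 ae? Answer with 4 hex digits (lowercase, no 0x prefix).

Key hex bytes 59 f9 cf 95 5f 1e 10 ae is 8 bytes > B = 7, so hash it first: H(key) = 97 5a, then zero-pad to 7 bytes: K' = 97 5a 00 00 00 00 00.
K' ⊕ ipad = a1 6c 36 36 36 36 36.  K' ⊕ opad = cb 06 5c 5c 5c 5c 5c.
Inner input = (K'⊕ipad) ∥ m = a1 6c 36 36 36 36 36 ∥ 94 f9.
Inner hash: even-index sum = 572 mod 256 = 60; odd-index sum = 364 mod 256 = 108 → 3c 6c.
Outer input = (K'⊕opad) ∥ inner = cb 06 5c 5c 5c 5c 5c ∥ 3c 6c.
Outer hash (tag): even-index sum = 587 mod 256 = 75; odd-index sum = 250 mod 256 = 250 → 4b fa.

4bfa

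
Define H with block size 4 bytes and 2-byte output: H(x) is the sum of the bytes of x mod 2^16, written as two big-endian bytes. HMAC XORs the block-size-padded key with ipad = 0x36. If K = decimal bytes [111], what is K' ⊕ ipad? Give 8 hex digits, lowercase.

59363636

Key decimal bytes [111] = 6f is 1 byte ≤ B = 4; zero-pad to 4 bytes: K' = 6f 00 00 00.
XOR each byte with 0x36: 6f⊕36=59, 00⊕36=36, 00⊕36=36, 00⊕36=36.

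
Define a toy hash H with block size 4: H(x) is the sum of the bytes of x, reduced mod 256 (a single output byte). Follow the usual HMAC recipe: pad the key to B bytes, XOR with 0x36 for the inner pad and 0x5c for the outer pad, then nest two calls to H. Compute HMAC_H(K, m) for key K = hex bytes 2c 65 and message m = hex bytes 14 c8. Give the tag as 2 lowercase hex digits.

Key hex bytes 2c 65 is 2 bytes ≤ B = 4; zero-pad to 4 bytes: K' = 2c 65 00 00.
K' ⊕ ipad = 1a 53 36 36.  K' ⊕ opad = 70 39 5c 5c.
Inner input = (K'⊕ipad) ∥ m = 1a 53 36 36 ∥ 14 c8.
Inner hash: sum = 26+83+54+54+20+200 = 437; mod 256 = 181 → b5.
Outer input = (K'⊕opad) ∥ inner = 70 39 5c 5c ∥ b5.
Outer hash (tag): sum = 112+57+92+92+181 = 534; mod 256 = 22 → 16.

16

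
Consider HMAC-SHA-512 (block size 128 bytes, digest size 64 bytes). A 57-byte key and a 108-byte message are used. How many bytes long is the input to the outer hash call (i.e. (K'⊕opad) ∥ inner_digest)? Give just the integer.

Key is 57 ≤ 128 bytes, zero-padded: |K'| = 128.
Outer input = (K'⊕opad) ∥ H(inner) → 128 + 64 = 192 bytes.

192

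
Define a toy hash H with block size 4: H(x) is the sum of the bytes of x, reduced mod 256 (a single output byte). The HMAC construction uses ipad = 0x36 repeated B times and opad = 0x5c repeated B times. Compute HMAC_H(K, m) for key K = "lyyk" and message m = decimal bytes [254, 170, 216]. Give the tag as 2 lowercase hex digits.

Key "lyyk" = 6c 79 79 6b is exactly B = 4 bytes: K' = 6c 79 79 6b.
K' ⊕ ipad = 5a 4f 4f 5d.  K' ⊕ opad = 30 25 25 37.
Inner input = (K'⊕ipad) ∥ m = 5a 4f 4f 5d ∥ fe aa d8.
Inner hash: sum = 90+79+79+93+254+170+216 = 981; mod 256 = 213 → d5.
Outer input = (K'⊕opad) ∥ inner = 30 25 25 37 ∥ d5.
Outer hash (tag): sum = 48+37+37+55+213 = 390; mod 256 = 134 → 86.

86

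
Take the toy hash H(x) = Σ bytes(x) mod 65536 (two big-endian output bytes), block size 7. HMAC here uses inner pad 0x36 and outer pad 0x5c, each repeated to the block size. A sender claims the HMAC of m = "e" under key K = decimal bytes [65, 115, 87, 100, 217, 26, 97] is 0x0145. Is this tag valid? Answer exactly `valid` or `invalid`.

Key decimal bytes [65, 115, 87, 100, 217, 26, 97] = 41 73 57 64 d9 1a 61 is exactly B = 7 bytes: K' = 41 73 57 64 d9 1a 61.
K' ⊕ ipad = 77 45 61 52 ef 2c 57; K' ⊕ opad = 1d 2f 0b 38 85 46 3d.
Inner hash: sum = 119+69+97+82+239+44+87+101 = 838 → 03 46.
Outer hash (recomputed tag): sum = 29+47+11+56+133+70+61+3+70 = 480 → 01 e0.
Recomputed tag = 01e0; claimed = 0145 → mismatch.

invalid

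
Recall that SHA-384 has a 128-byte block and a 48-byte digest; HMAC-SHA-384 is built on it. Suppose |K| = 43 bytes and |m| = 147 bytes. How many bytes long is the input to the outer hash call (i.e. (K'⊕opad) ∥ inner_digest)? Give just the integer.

Key is 43 ≤ 128 bytes, zero-padded: |K'| = 128.
Outer input = (K'⊕opad) ∥ H(inner) → 128 + 48 = 176 bytes.

176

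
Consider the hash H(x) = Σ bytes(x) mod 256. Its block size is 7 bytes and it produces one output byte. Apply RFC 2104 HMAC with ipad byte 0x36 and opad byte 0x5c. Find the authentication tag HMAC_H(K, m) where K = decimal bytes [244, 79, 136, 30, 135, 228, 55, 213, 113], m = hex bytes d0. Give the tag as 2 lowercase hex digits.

Key decimal bytes [244, 79, 136, 30, 135, 228, 55, 213, 113] = f4 4f 88 1e 87 e4 37 d5 71 is 9 bytes > B = 7, so hash it first: H(key) = d1, then zero-pad to 7 bytes: K' = d1 00 00 00 00 00 00.
K' ⊕ ipad = e7 36 36 36 36 36 36.  K' ⊕ opad = 8d 5c 5c 5c 5c 5c 5c.
Inner input = (K'⊕ipad) ∥ m = e7 36 36 36 36 36 36 ∥ d0.
Inner hash: sum = 231+54+54+54+54+54+54+208 = 763; mod 256 = 251 → fb.
Outer input = (K'⊕opad) ∥ inner = 8d 5c 5c 5c 5c 5c 5c ∥ fb.
Outer hash (tag): sum = 141+92+92+92+92+92+92+251 = 944; mod 256 = 176 → b0.

b0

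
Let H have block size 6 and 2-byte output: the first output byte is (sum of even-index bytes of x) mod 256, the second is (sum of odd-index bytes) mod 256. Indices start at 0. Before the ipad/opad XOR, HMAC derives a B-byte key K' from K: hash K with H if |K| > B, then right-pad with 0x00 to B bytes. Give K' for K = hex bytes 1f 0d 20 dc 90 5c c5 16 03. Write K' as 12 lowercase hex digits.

975b00000000

|K| = 9 > B = 6, so first hash the key.
H(K): even-index sum = 407 mod 256 = 151; odd-index sum = 347 mod 256 = 91 → 97 5b.
Zero-pad H(K) = 97 5b to 6 bytes: K' = 97 5b 00 00 00 00.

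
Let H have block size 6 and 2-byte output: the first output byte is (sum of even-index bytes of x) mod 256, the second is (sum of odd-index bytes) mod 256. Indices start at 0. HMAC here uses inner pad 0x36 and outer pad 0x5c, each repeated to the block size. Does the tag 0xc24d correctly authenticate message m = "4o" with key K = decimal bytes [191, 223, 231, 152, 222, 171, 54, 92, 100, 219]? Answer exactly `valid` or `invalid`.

Key decimal bytes [191, 223, 231, 152, 222, 171, 54, 92, 100, 219] = bf df e7 98 de ab 36 5c 64 db is 10 bytes > B = 6, so hash it first: H(key) = 1e 59, then zero-pad to 6 bytes: K' = 1e 59 00 00 00 00.
K' ⊕ ipad = 28 6f 36 36 36 36; K' ⊕ opad = 42 05 5c 5c 5c 5c.
Inner hash: even-index sum = 200 mod 256 = 200; odd-index sum = 330 mod 256 = 74 → c8 4a.
Outer hash (recomputed tag): even-index sum = 450 mod 256 = 194; odd-index sum = 263 mod 256 = 7 → c2 07.
Recomputed tag = c207; claimed = c24d → mismatch.

invalid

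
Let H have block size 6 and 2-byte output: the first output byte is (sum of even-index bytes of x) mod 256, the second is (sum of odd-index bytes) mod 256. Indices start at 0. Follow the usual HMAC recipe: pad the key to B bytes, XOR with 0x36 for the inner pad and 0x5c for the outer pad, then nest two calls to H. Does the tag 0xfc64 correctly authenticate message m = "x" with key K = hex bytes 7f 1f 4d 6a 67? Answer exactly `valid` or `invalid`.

invalid

Key hex bytes 7f 1f 4d 6a 67 is 5 bytes ≤ B = 6; zero-pad to 6 bytes: K' = 7f 1f 4d 6a 67 00.
K' ⊕ ipad = 49 29 7b 5c 51 36; K' ⊕ opad = 23 43 11 36 3b 5c.
Inner hash: even-index sum = 397 mod 256 = 141; odd-index sum = 187 mod 256 = 187 → 8d bb.
Outer hash (recomputed tag): even-index sum = 252 mod 256 = 252; odd-index sum = 400 mod 256 = 144 → fc 90.
Recomputed tag = fc90; claimed = fc64 → mismatch.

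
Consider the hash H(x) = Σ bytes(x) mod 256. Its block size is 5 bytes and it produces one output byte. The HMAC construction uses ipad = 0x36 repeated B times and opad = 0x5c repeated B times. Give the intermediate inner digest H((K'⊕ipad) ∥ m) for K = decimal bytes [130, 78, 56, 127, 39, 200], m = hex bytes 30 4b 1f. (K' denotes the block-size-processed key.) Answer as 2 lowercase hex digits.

Key decimal bytes [130, 78, 56, 127, 39, 200] = 82 4e 38 7f 27 c8 is 6 bytes > B = 5, so hash it first: H(key) = 76, then zero-pad to 5 bytes: K' = 76 00 00 00 00.
K' ⊕ ipad = 40 36 36 36 36.
Inner input = 40 36 36 36 36 ∥ 30 4b 1f.
Inner hash: sum = 64+54+54+54+54+48+75+31 = 434; mod 256 = 178 → b2.

b2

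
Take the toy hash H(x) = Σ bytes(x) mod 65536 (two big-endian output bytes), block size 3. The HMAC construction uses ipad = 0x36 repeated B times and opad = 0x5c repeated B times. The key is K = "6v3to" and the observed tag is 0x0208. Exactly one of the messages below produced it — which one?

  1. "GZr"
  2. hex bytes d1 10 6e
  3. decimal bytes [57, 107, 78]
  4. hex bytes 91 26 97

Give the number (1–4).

Key "6v3to" = 36 76 33 74 6f is 5 bytes > B = 3, so hash it first: H(key) = 01 c2, then zero-pad to 3 bytes: K' = 01 c2 00.
K' ⊕ ipad = 37 f4 36; K' ⊕ opad = 5d 9e 5c.
m1: inner = H(37 f4 36 47 5a 72) = 02 74; tag = H(5d 9e 5c 02 74) = 01cd
m2: inner = H(37 f4 36 d1 10 6e) = 02 b0; tag = H(5d 9e 5c 02 b0) = 0209
m3: inner = H(37 f4 36 39 6b 4e) = 02 53; tag = H(5d 9e 5c 02 53) = 01ac
m4: inner = H(37 f4 36 91 26 97) = 02 af; tag = H(5d 9e 5c 02 af) = 0208 ← matches

4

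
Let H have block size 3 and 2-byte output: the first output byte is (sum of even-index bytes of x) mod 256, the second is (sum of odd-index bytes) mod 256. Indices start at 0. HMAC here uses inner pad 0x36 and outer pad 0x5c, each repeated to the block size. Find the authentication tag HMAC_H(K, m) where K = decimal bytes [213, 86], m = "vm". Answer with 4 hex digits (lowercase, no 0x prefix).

bb90

Key decimal bytes [213, 86] = d5 56 is 2 bytes ≤ B = 3; zero-pad to 3 bytes: K' = d5 56 00.
K' ⊕ ipad = e3 60 36.  K' ⊕ opad = 89 0a 5c.
Inner input = (K'⊕ipad) ∥ m = e3 60 36 ∥ 76 6d.
Inner hash: even-index sum = 390 mod 256 = 134; odd-index sum = 214 mod 256 = 214 → 86 d6.
Outer input = (K'⊕opad) ∥ inner = 89 0a 5c ∥ 86 d6.
Outer hash (tag): even-index sum = 443 mod 256 = 187; odd-index sum = 144 mod 256 = 144 → bb 90.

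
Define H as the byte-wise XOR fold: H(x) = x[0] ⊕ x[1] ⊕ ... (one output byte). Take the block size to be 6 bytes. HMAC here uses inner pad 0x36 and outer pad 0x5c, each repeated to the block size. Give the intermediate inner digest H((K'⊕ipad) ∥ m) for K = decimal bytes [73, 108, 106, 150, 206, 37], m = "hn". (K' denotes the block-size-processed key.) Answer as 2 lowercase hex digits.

Key decimal bytes [73, 108, 106, 150, 206, 37] = 49 6c 6a 96 ce 25 is exactly B = 6 bytes: K' = 49 6c 6a 96 ce 25.
K' ⊕ ipad = 7f 5a 5c a0 f8 13.
Inner input = 7f 5a 5c a0 f8 13 ∥ 68 6e.
Inner hash: XOR 7f⊕5a⊕5c⊕a0⊕f8⊕13⊕68⊕6e = 34.

34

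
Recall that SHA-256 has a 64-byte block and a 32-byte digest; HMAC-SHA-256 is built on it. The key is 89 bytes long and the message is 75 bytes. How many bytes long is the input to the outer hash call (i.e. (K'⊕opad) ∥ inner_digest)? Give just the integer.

Key is 89 > 64 bytes, so it is hashed to 32 bytes then zero-padded to 64: |K'| = 64.
Outer input = (K'⊕opad) ∥ H(inner) → 64 + 32 = 96 bytes.

96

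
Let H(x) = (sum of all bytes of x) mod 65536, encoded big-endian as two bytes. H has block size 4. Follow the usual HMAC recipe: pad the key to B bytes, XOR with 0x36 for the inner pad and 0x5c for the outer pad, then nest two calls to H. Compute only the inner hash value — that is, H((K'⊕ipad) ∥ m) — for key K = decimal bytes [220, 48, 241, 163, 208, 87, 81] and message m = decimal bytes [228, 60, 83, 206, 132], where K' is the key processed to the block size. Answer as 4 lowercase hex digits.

Key decimal bytes [220, 48, 241, 163, 208, 87, 81] = dc 30 f1 a3 d0 57 51 is 7 bytes > B = 4, so hash it first: H(key) = 04 18, then zero-pad to 4 bytes: K' = 04 18 00 00.
K' ⊕ ipad = 32 2e 36 36.
Inner input = 32 2e 36 36 ∥ e4 3c 53 ce 84.
Inner hash: sum = 50+46+54+54+228+60+83+206+132 = 913 → 03 91.

0391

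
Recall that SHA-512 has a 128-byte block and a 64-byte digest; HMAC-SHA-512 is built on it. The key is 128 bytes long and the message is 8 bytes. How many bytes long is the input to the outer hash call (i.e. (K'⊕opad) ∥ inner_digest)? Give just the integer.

192

Key is 128 ≤ 128 bytes, zero-padded: |K'| = 128.
Outer input = (K'⊕opad) ∥ H(inner) → 128 + 64 = 192 bytes.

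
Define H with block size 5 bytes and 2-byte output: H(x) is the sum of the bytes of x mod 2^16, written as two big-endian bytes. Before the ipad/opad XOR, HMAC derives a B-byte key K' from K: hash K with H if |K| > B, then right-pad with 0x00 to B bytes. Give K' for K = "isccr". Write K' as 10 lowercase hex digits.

Key "isccr" = 69 73 63 63 72 is exactly B = 5 bytes: K' = 69 73 63 63 72.

6973636372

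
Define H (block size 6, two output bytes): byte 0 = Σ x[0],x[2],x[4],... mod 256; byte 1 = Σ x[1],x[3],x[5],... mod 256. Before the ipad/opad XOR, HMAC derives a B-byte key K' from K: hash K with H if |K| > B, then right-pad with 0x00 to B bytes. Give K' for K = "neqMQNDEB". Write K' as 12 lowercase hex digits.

|K| = 9 > B = 6, so first hash the key.
H(K): even-index sum = 438 mod 256 = 182; odd-index sum = 325 mod 256 = 69 → b6 45.
Zero-pad H(K) = b6 45 to 6 bytes: K' = b6 45 00 00 00 00.

b64500000000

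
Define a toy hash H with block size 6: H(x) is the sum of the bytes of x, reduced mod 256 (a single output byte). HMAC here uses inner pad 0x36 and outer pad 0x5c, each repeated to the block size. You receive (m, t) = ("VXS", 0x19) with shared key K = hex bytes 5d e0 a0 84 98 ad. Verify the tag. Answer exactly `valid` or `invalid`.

Key hex bytes 5d e0 a0 84 98 ad is exactly B = 6 bytes: K' = 5d e0 a0 84 98 ad.
K' ⊕ ipad = 6b d6 96 b2 ae 9b; K' ⊕ opad = 01 bc fc d8 c4 f1.
Inner hash: sum = 107+214+150+178+174+155+86+88+83 = 1235; mod 256 = 211 → d3.
Outer hash (recomputed tag): sum = 1+188+252+216+196+241+211 = 1305; mod 256 = 25 → 19.
Recomputed tag = 19; claimed = 19 → match.

valid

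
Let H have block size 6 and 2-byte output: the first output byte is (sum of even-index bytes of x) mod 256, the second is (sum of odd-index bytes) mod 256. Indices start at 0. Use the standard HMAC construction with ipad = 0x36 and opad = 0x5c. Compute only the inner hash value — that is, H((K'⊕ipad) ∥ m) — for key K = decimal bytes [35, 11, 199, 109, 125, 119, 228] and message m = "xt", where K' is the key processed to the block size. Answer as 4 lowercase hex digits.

Key decimal bytes [35, 11, 199, 109, 125, 119, 228] = 23 0b c7 6d 7d 77 e4 is 7 bytes > B = 6, so hash it first: H(key) = 4b ef, then zero-pad to 6 bytes: K' = 4b ef 00 00 00 00.
K' ⊕ ipad = 7d d9 36 36 36 36.
Inner input = 7d d9 36 36 36 36 ∥ 78 74.
Inner hash: even-index sum = 353 mod 256 = 97; odd-index sum = 441 mod 256 = 185 → 61 b9.

61b9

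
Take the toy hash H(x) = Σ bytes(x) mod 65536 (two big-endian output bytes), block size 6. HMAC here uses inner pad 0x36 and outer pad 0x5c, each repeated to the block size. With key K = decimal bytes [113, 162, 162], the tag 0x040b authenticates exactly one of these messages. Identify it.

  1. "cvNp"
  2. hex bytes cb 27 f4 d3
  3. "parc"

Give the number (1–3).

2

Key decimal bytes [113, 162, 162] = 71 a2 a2 is 3 bytes ≤ B = 6; zero-pad to 6 bytes: K' = 71 a2 a2 00 00 00.
K' ⊕ ipad = 47 94 94 36 36 36; K' ⊕ opad = 2d fe fe 5c 5c 5c.
m1: inner = H(47 94 94 36 36 36 63 76 4e 70) = 03 a8; tag = H(2d fe fe 5c 5c 5c 03 a8) = 03e8
m2: inner = H(47 94 94 36 36 36 cb 27 f4 d3) = 04 ca; tag = H(2d fe fe 5c 5c 5c 04 ca) = 040b ← matches
m3: inner = H(47 94 94 36 36 36 70 61 72 63) = 03 b7; tag = H(2d fe fe 5c 5c 5c 03 b7) = 03f7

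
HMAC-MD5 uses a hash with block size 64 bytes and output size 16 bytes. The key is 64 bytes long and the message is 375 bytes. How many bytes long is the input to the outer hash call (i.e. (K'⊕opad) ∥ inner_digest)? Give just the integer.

Key is 64 ≤ 64 bytes, zero-padded: |K'| = 64.
Outer input = (K'⊕opad) ∥ H(inner) → 64 + 16 = 80 bytes.

80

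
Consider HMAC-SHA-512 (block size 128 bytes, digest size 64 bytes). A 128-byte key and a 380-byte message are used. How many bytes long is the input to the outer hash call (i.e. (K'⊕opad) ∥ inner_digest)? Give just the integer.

192

Key is 128 ≤ 128 bytes, zero-padded: |K'| = 128.
Outer input = (K'⊕opad) ∥ H(inner) → 128 + 64 = 192 bytes.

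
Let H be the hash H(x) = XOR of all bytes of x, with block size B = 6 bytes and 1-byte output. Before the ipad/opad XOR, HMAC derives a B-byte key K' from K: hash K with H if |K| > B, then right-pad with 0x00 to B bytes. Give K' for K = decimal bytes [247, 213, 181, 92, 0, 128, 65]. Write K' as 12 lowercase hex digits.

|K| = 7 > B = 6, so first hash the key.
H(K): XOR f7⊕d5⊕b5⊕5c⊕00⊕80⊕41 = 0a.
Zero-pad H(K) = 0a to 6 bytes: K' = 0a 00 00 00 00 00.

0a0000000000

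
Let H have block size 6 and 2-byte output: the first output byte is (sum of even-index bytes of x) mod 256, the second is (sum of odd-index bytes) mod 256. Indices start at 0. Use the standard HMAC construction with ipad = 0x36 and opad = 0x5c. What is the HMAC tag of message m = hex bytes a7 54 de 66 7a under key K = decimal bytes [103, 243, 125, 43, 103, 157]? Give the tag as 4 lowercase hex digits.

832e

Key decimal bytes [103, 243, 125, 43, 103, 157] = 67 f3 7d 2b 67 9d is exactly B = 6 bytes: K' = 67 f3 7d 2b 67 9d.
K' ⊕ ipad = 51 c5 4b 1d 51 ab.  K' ⊕ opad = 3b af 21 77 3b c1.
Inner input = (K'⊕ipad) ∥ m = 51 c5 4b 1d 51 ab ∥ a7 54 de 66 7a.
Inner hash: even-index sum = 748 mod 256 = 236; odd-index sum = 583 mod 256 = 71 → ec 47.
Outer input = (K'⊕opad) ∥ inner = 3b af 21 77 3b c1 ∥ ec 47.
Outer hash (tag): even-index sum = 387 mod 256 = 131; odd-index sum = 558 mod 256 = 46 → 83 2e.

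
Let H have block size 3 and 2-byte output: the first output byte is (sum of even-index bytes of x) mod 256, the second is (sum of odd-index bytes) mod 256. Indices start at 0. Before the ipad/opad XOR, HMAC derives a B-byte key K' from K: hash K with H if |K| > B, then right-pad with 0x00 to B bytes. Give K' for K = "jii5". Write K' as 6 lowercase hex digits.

d39e00

|K| = 4 > B = 3, so first hash the key.
H(K): even-index sum = 211 mod 256 = 211; odd-index sum = 158 mod 256 = 158 → d3 9e.
Zero-pad H(K) = d3 9e to 3 bytes: K' = d3 9e 00.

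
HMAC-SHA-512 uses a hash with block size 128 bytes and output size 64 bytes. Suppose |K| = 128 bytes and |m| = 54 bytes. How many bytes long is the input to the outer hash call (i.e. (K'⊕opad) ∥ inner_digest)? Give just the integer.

192

Key is 128 ≤ 128 bytes, zero-padded: |K'| = 128.
Outer input = (K'⊕opad) ∥ H(inner) → 128 + 64 = 192 bytes.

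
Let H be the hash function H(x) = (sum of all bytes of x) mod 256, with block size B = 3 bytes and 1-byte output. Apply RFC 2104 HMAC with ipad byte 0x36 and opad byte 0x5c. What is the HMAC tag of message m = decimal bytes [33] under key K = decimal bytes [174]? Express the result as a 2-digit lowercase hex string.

cf

Key decimal bytes [174] = ae is 1 byte ≤ B = 3; zero-pad to 3 bytes: K' = ae 00 00.
K' ⊕ ipad = 98 36 36.  K' ⊕ opad = f2 5c 5c.
Inner input = (K'⊕ipad) ∥ m = 98 36 36 ∥ 21.
Inner hash: sum = 152+54+54+33 = 293; mod 256 = 37 → 25.
Outer input = (K'⊕opad) ∥ inner = f2 5c 5c ∥ 25.
Outer hash (tag): sum = 242+92+92+37 = 463; mod 256 = 207 → cf.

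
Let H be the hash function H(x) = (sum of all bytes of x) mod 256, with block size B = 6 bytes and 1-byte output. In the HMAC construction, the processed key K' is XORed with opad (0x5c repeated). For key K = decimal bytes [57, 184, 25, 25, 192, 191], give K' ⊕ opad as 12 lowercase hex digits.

Key decimal bytes [57, 184, 25, 25, 192, 191] = 39 b8 19 19 c0 bf is exactly B = 6 bytes: K' = 39 b8 19 19 c0 bf.
XOR each byte with 0x5c: 39⊕5c=65, b8⊕5c=e4, 19⊕5c=45, 19⊕5c=45, c0⊕5c=9c, bf⊕5c=e3.

65e445459ce3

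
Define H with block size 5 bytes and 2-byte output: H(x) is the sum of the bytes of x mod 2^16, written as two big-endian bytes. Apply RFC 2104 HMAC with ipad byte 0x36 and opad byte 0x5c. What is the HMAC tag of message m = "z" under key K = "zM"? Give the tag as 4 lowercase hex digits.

Key "zM" = 7a 4d is 2 bytes ≤ B = 5; zero-pad to 5 bytes: K' = 7a 4d 00 00 00.
K' ⊕ ipad = 4c 7b 36 36 36.  K' ⊕ opad = 26 11 5c 5c 5c.
Inner input = (K'⊕ipad) ∥ m = 4c 7b 36 36 36 ∥ 7a.
Inner hash: sum = 76+123+54+54+54+122 = 483 → 01 e3.
Outer input = (K'⊕opad) ∥ inner = 26 11 5c 5c 5c ∥ 01 e3.
Outer hash (tag): sum = 38+17+92+92+92+1+227 = 559 → 02 2f.

022f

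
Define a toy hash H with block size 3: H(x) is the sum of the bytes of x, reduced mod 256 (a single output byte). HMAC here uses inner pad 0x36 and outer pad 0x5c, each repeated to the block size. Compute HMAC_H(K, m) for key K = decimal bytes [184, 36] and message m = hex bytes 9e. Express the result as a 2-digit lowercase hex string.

2c

Key decimal bytes [184, 36] = b8 24 is 2 bytes ≤ B = 3; zero-pad to 3 bytes: K' = b8 24 00.
K' ⊕ ipad = 8e 12 36.  K' ⊕ opad = e4 78 5c.
Inner input = (K'⊕ipad) ∥ m = 8e 12 36 ∥ 9e.
Inner hash: sum = 142+18+54+158 = 372; mod 256 = 116 → 74.
Outer input = (K'⊕opad) ∥ inner = e4 78 5c ∥ 74.
Outer hash (tag): sum = 228+120+92+116 = 556; mod 256 = 44 → 2c.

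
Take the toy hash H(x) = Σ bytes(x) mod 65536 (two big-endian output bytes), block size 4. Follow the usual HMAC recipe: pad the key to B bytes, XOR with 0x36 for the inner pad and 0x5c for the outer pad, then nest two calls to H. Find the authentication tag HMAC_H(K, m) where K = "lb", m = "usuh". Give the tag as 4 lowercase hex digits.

0207

Key "lb" = 6c 62 is 2 bytes ≤ B = 4; zero-pad to 4 bytes: K' = 6c 62 00 00.
K' ⊕ ipad = 5a 54 36 36.  K' ⊕ opad = 30 3e 5c 5c.
Inner input = (K'⊕ipad) ∥ m = 5a 54 36 36 ∥ 75 73 75 68.
Inner hash: sum = 90+84+54+54+117+115+117+104 = 735 → 02 df.
Outer input = (K'⊕opad) ∥ inner = 30 3e 5c 5c ∥ 02 df.
Outer hash (tag): sum = 48+62+92+92+2+223 = 519 → 02 07.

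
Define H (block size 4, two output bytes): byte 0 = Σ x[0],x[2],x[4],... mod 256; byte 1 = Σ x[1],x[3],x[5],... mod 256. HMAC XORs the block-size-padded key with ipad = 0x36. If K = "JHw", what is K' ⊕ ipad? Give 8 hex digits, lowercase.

Key "JHw" = 4a 48 77 is 3 bytes ≤ B = 4; zero-pad to 4 bytes: K' = 4a 48 77 00.
XOR each byte with 0x36: 4a⊕36=7c, 48⊕36=7e, 77⊕36=41, 00⊕36=36.

7c7e4136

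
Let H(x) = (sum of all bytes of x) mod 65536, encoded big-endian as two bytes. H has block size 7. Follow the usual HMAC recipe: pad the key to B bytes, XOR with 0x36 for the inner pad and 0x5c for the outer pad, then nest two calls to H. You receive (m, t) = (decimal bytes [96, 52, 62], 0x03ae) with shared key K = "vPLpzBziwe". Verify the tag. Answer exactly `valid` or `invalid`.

valid

Key "vPLpzBziwe" = 76 50 4c 70 7a 42 7a 69 77 65 is 10 bytes > B = 7, so hash it first: H(key) = 03 fd, then zero-pad to 7 bytes: K' = 03 fd 00 00 00 00 00.
K' ⊕ ipad = 35 cb 36 36 36 36 36; K' ⊕ opad = 5f a1 5c 5c 5c 5c 5c.
Inner hash: sum = 53+203+54+54+54+54+54+96+52+62 = 736 → 02 e0.
Outer hash (recomputed tag): sum = 95+161+92+92+92+92+92+2+224 = 942 → 03 ae.
Recomputed tag = 03ae; claimed = 03ae → match.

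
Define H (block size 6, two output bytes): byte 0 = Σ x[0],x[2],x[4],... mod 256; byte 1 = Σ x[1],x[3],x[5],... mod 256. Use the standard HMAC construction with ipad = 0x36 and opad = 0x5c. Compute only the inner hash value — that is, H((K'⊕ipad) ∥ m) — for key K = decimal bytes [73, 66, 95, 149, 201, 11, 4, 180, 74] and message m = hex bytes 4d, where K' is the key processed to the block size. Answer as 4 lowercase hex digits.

420c

Key decimal bytes [73, 66, 95, 149, 201, 11, 4, 180, 74] = 49 42 5f 95 c9 0b 04 b4 4a is 9 bytes > B = 6, so hash it first: H(key) = bf 96, then zero-pad to 6 bytes: K' = bf 96 00 00 00 00.
K' ⊕ ipad = 89 a0 36 36 36 36.
Inner input = 89 a0 36 36 36 36 ∥ 4d.
Inner hash: even-index sum = 322 mod 256 = 66; odd-index sum = 268 mod 256 = 12 → 42 0c.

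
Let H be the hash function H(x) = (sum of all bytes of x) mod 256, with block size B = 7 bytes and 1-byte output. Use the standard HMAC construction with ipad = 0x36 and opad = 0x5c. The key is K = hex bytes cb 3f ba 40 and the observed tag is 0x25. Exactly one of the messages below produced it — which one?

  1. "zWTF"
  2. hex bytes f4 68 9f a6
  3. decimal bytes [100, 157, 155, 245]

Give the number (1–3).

1

Key hex bytes cb 3f ba 40 is 4 bytes ≤ B = 7; zero-pad to 7 bytes: K' = cb 3f ba 40 00 00 00.
K' ⊕ ipad = fd 09 8c 76 36 36 36; K' ⊕ opad = 97 63 e6 1c 5c 5c 5c.
m1: inner = H(fd 09 8c 76 36 36 36 7a 57 54 46) = 15; tag = H(97 63 e6 1c 5c 5c 5c 15) = 25 ← matches
m2: inner = H(fd 09 8c 76 36 36 36 f4 68 9f a6) = 4b; tag = H(97 63 e6 1c 5c 5c 5c 4b) = 5b
m3: inner = H(fd 09 8c 76 36 36 36 64 9d 9b f5) = 3b; tag = H(97 63 e6 1c 5c 5c 5c 3b) = 4b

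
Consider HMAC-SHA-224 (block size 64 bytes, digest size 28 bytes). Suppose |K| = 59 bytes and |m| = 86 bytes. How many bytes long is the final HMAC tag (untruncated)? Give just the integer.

The tag is one SHA-224 digest: 28 bytes.

28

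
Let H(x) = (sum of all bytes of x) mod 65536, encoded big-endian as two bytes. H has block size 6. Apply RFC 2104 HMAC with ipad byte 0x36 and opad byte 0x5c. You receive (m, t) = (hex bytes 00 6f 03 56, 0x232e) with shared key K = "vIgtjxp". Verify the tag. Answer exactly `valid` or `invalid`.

invalid

Key "vIgtjxp" = 76 49 67 74 6a 78 70 is 7 bytes > B = 6, so hash it first: H(key) = 02 ec, then zero-pad to 6 bytes: K' = 02 ec 00 00 00 00.
K' ⊕ ipad = 34 da 36 36 36 36; K' ⊕ opad = 5e b0 5c 5c 5c 5c.
Inner hash: sum = 52+218+54+54+54+54+0+111+3+86 = 686 → 02 ae.
Outer hash (recomputed tag): sum = 94+176+92+92+92+92+2+174 = 814 → 03 2e.
Recomputed tag = 032e; claimed = 232e → mismatch.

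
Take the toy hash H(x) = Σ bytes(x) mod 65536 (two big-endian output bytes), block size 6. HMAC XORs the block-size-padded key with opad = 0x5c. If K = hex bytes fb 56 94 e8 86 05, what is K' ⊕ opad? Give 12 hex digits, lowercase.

a70ac8b4da59

Key hex bytes fb 56 94 e8 86 05 is exactly B = 6 bytes: K' = fb 56 94 e8 86 05.
XOR each byte with 0x5c: fb⊕5c=a7, 56⊕5c=0a, 94⊕5c=c8, e8⊕5c=b4, 86⊕5c=da, 05⊕5c=59.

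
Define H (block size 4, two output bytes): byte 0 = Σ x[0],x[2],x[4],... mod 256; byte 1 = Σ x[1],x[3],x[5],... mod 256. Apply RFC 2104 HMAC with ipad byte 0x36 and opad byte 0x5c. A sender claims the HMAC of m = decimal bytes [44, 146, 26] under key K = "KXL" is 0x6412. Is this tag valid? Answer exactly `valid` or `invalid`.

invalid

Key "KXL" = 4b 58 4c is 3 bytes ≤ B = 4; zero-pad to 4 bytes: K' = 4b 58 4c 00.
K' ⊕ ipad = 7d 6e 7a 36; K' ⊕ opad = 17 04 10 5c.
Inner hash: even-index sum = 317 mod 256 = 61; odd-index sum = 310 mod 256 = 54 → 3d 36.
Outer hash (recomputed tag): even-index sum = 100 mod 256 = 100; odd-index sum = 150 mod 256 = 150 → 64 96.
Recomputed tag = 6496; claimed = 6412 → mismatch.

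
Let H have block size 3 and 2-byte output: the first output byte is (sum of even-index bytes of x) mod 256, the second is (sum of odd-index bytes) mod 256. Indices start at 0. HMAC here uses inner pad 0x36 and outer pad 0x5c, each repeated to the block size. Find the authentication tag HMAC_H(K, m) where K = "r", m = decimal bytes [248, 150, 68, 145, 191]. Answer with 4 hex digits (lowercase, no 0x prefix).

Key "r" = 72 is 1 byte ≤ B = 3; zero-pad to 3 bytes: K' = 72 00 00.
K' ⊕ ipad = 44 36 36.  K' ⊕ opad = 2e 5c 5c.
Inner input = (K'⊕ipad) ∥ m = 44 36 36 ∥ f8 96 44 91 bf.
Inner hash: even-index sum = 417 mod 256 = 161; odd-index sum = 561 mod 256 = 49 → a1 31.
Outer input = (K'⊕opad) ∥ inner = 2e 5c 5c ∥ a1 31.
Outer hash (tag): even-index sum = 187 mod 256 = 187; odd-index sum = 253 mod 256 = 253 → bb fd.

bbfd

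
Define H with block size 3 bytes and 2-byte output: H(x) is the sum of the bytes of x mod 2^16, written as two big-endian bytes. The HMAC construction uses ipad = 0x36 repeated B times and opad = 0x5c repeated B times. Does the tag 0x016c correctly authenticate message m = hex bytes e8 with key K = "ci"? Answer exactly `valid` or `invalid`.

invalid

Key "ci" = 63 69 is 2 bytes ≤ B = 3; zero-pad to 3 bytes: K' = 63 69 00.
K' ⊕ ipad = 55 5f 36; K' ⊕ opad = 3f 35 5c.
Inner hash: sum = 85+95+54+232 = 466 → 01 d2.
Outer hash (recomputed tag): sum = 63+53+92+1+210 = 419 → 01 a3.
Recomputed tag = 01a3; claimed = 016c → mismatch.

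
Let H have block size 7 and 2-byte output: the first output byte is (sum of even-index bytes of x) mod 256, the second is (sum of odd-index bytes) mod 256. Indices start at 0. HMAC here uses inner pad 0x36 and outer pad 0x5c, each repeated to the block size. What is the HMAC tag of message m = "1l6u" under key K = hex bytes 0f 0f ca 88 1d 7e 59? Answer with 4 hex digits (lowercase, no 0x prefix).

Key hex bytes 0f 0f ca 88 1d 7e 59 is exactly B = 7 bytes: K' = 0f 0f ca 88 1d 7e 59.
K' ⊕ ipad = 39 39 fc be 2b 48 6f.  K' ⊕ opad = 53 53 96 d4 41 22 05.
Inner input = (K'⊕ipad) ∥ m = 39 39 fc be 2b 48 6f ∥ 31 6c 36 75.
Inner hash: even-index sum = 688 mod 256 = 176; odd-index sum = 422 mod 256 = 166 → b0 a6.
Outer input = (K'⊕opad) ∥ inner = 53 53 96 d4 41 22 05 ∥ b0 a6.
Outer hash (tag): even-index sum = 469 mod 256 = 213; odd-index sum = 505 mod 256 = 249 → d5 f9.

d5f9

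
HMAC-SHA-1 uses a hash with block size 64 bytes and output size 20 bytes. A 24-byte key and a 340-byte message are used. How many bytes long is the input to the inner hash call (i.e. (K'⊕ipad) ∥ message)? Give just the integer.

404

Key is 24 ≤ 64 bytes, zero-padded: |K'| = 64.
Inner input = (K'⊕ipad) ∥ m → 64 + 340 = 404 bytes.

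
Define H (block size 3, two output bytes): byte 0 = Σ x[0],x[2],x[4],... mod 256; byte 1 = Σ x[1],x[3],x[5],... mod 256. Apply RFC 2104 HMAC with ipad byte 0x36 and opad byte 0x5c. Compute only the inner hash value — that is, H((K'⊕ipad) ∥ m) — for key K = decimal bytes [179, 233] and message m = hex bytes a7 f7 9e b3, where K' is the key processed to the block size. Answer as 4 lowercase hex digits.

6524

Key decimal bytes [179, 233] = b3 e9 is 2 bytes ≤ B = 3; zero-pad to 3 bytes: K' = b3 e9 00.
K' ⊕ ipad = 85 df 36.
Inner input = 85 df 36 ∥ a7 f7 9e b3.
Inner hash: even-index sum = 613 mod 256 = 101; odd-index sum = 548 mod 256 = 36 → 65 24.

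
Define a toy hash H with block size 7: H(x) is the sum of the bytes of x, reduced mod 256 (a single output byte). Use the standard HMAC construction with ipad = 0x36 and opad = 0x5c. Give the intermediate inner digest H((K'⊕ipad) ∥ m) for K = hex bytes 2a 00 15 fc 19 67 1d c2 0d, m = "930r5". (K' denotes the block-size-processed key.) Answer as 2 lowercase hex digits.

18

Key hex bytes 2a 00 15 fc 19 67 1d c2 0d is 9 bytes > B = 7, so hash it first: H(key) = a7, then zero-pad to 7 bytes: K' = a7 00 00 00 00 00 00.
K' ⊕ ipad = 91 36 36 36 36 36 36.
Inner input = 91 36 36 36 36 36 36 ∥ 39 33 30 72 35.
Inner hash: sum = 145+54+54+54+54+54+54+57+51+48+114+53 = 792; mod 256 = 24 → 18.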